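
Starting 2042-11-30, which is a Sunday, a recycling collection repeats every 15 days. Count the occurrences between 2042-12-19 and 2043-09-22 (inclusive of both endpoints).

18

Occurrences land 15·i days after 2042-11-30 for i = 0, 1, 2, …
2042-12-19 is 19 days after the start; 19 ÷ 15 = 1 remainder 4; since the remainder is 4, round up to i = 2. First occurrence in the window: #3 on 2042-12-30 (2×15 = 30 days in).
2043-09-22 is 296 days after the start; 296 ÷ 15 = 19 remainder 11. Last occurrence in the window: #20 on 2043-09-11.
Occurrences #3 through #20: 18 in total.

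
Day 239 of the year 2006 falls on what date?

Jan has 31 days (239 − 31 = 208 remain).
Feb has 28 days (208 − 28 = 180 remain).
Mar has 31 days (180 − 31 = 149 remain).
Apr has 30 days (149 − 30 = 119 remain).
May has 31 days (119 − 31 = 88 remain).
Jun has 30 days (88 − 30 = 58 remain).
Jul has 31 days (58 − 31 = 27 remain).
27 into Aug → Aug 27.

Aug 27, 2006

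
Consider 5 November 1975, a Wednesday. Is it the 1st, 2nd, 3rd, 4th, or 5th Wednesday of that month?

Day 5 falls in week ⌈5/7⌉ of the month.
Days 1–7 hold the 1st Wednesday, 8–14 the 2nd, 15–21 the 3rd, 22–28 the 4th, 29–31 the 5th.
5 is in the range for the 1st.

1st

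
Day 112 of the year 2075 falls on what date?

Apr 22, 2075

Jan has 31 days (112 − 31 = 81 remain).
Feb has 28 days (81 − 28 = 53 remain).
Mar has 31 days (53 − 31 = 22 remain).
22 into Apr → Apr 22.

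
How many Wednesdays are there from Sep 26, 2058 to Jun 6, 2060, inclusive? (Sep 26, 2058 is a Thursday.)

Sep 26, 2058 is a Thursday; the first Wednesday on or after it is Oct 2, 2058 (6 days later).
From Oct 2, 2058 to Jun 6, 2060: 90 + 365 + 158 = 613 days (rest of 2058, 2059, to Jun 6, 2060 in 2060).
613 ÷ 7 = 87 full weeks with remainder 4, so 87 more Wednesdays after the first → 88.

88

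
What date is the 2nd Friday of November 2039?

2039-11-11

The first Friday of November 2039 is November 4.
The 2nd Friday is 1 weeks later: 4 + 7 = 11.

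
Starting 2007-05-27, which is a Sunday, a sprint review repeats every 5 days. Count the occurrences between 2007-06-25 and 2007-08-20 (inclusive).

Occurrences land 5·i days after 2007-05-27 for i = 0, 1, 2, …
2007-06-25 is 29 days after the start; 29 ÷ 5 = 5 remainder 4; since the remainder is 4, round up to i = 6. First occurrence in the window: #7 on 2007-06-26 (6×5 = 30 days in).
2007-08-20 is 85 days after the start; 85 ÷ 5 = 17 remainder 0. Last occurrence in the window: #18 on 2007-08-20.
Occurrences #7 through #18: 12 in total.

12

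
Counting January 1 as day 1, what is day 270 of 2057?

January has 31 days (270 − 31 = 239 remain).
February has 28 days (239 − 28 = 211 remain).
March has 31 days (211 − 31 = 180 remain).
April has 30 days (180 − 30 = 150 remain).
May has 31 days (150 − 31 = 119 remain).
June has 30 days (119 − 30 = 89 remain).
July has 31 days (89 − 31 = 58 remain).
August has 31 days (58 − 31 = 27 remain).
27 into September → September 27.

2057-09-27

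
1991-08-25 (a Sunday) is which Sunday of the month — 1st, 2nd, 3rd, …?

4th

Day 25 falls in week ⌈25/7⌉ of the month.
Days 1–7 hold the 1st Sunday, 8–14 the 2nd, 15–21 the 3rd, 22–28 the 4th, 29–31 the 5th.
25 is in the range for the 4th.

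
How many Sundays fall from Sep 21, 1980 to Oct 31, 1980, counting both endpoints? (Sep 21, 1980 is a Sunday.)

6

Sep 21, 1980 is a Sunday; the first Sunday on or after it is Sep 21, 1980.
From Sep 21, 1980 to Oct 31, 1980: 9 + 31 = 40 days (rest of Sep, Oct).
40 ÷ 7 = 5 full weeks with remainder 5, so 5 more Sundays after the first → 6.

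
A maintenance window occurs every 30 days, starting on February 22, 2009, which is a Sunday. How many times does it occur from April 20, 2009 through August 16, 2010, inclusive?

17

Occurrences land 30·i days after February 22, 2009 for i = 0, 1, 2, …
April 20, 2009 is 57 days after the start; 57 ÷ 30 = 1 remainder 27; since the remainder is 27, round up to i = 2. First occurrence in the window: #3 on April 23, 2009 (2×30 = 60 days in).
August 16, 2010 is 540 days after the start; 540 ÷ 30 = 18 remainder 0. Last occurrence in the window: #19 on August 16, 2010.
Occurrences #3 through #19: 17 in total.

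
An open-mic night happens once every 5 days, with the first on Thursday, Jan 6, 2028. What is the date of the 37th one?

Jul 4, 2028

The 37th occurrence is 36 intervals after the first: 36 × 5 = 180 days after Jan 6, 2028.
Jan has 31 days — 25 days to the end of Jan leaves 155.
Feb has 29 days (126 left).
Mar has 31 days (95 left).
Apr has 30 days (65 left).
May has 31 days (34 left).
Jun has 30 days (4 left).
4 days into Jul → Jul 4, 2028.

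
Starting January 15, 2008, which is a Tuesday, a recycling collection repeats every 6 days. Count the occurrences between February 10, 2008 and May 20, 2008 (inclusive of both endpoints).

Occurrences land 6·i days after January 15, 2008 for i = 0, 1, 2, …
February 10, 2008 is 26 days after the start; 26 ÷ 6 = 4 remainder 2; since the remainder is 2, round up to i = 5. First occurrence in the window: #6 on February 14, 2008 (5×6 = 30 days in).
May 20, 2008 is 126 days after the start; 126 ÷ 6 = 21 remainder 0. Last occurrence in the window: #22 on May 20, 2008.
Occurrences #6 through #22: 17 in total.

17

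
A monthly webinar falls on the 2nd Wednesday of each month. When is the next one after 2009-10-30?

October 2009 starts on a Thursday; its first Wednesday is the 7th, so the 2nd Wednesday is the 14th — 2009-10-14.
That is not after 2009-10-30, so look at November 2009.
November 2009 starts on a Sunday; its first Wednesday is the 4th, so the 2nd Wednesday is the 11th — 2009-11-11.

2009-11-11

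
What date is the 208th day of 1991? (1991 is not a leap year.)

1991-07-27

January has 31 days (208 − 31 = 177 remain).
February has 28 days (177 − 28 = 149 remain).
March has 31 days (149 − 31 = 118 remain).
April has 30 days (118 − 30 = 88 remain).
May has 31 days (88 − 31 = 57 remain).
June has 30 days (57 − 30 = 27 remain).
27 into July → July 27.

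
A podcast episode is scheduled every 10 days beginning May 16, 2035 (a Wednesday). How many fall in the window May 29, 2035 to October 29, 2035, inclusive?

Occurrences land 10·i days after May 16, 2035 for i = 0, 1, 2, …
May 29, 2035 is 13 days after the start; 13 ÷ 10 = 1 remainder 3; since the remainder is 3, round up to i = 2. First occurrence in the window: #3 on June 5, 2035 (2×10 = 20 days in).
October 29, 2035 is 166 days after the start; 166 ÷ 10 = 16 remainder 6. Last occurrence in the window: #17 on October 23, 2035.
Occurrences #3 through #17: 15 in total.

15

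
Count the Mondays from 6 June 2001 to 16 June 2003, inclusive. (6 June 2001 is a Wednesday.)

6 June 2001 is a Wednesday; the first Monday on or after it is 11 June 2001 (5 days later).
From 11 June 2001 to 16 June 2003: 203 + 365 + 167 = 735 days (rest of 2001, 2002, to 16 June 2003 in 2003).
735 ÷ 7 = 105 full weeks with remainder 0, so 105 more Mondays after the first → 106.

106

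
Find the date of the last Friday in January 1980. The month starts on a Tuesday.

January 1980 begins on a Tuesday, so the first Friday is January 4 (3 days later).
January 1980 has 31 days. Adding weeks: 4, 11, 18, 25 — the last one ≤ 31 is the 25th.

25 January 1980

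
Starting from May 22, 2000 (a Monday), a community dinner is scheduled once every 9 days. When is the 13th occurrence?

Sep 7, 2000

The 13th occurrence is 12 intervals after the first: 12 × 9 = 108 days after May 22, 2000.
May has 31 days — 9 days to the end of May leaves 99.
Jun has 30 days (69 left).
Jul has 31 days (38 left).
Aug has 31 days (7 left).
7 days into Sep → Sep 7, 2000.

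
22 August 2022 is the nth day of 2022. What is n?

234

Days in months before August: 31 + 28 + 31 + 30 + 31 + 30 + 31 = 212.
Plus 22 days into August → day 234.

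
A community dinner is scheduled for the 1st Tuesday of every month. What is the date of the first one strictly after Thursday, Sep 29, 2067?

Oct 4, 2067

Sep 2067 starts on a Thursday, so its 1st Tuesday is Sep 6, 2067 (5 days in).
That is not after Sep 29, 2067, so look at Oct 2067.
Oct 2067 starts on a Saturday, so its 1st Tuesday is Oct 4, 2067 (3 days in).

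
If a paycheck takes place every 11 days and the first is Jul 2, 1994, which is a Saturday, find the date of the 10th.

Oct 9, 1994

The 10th occurrence is 9 intervals after the first: 9 × 11 = 99 days after Jul 2, 1994.
Jul has 31 days — 29 days to the end of Jul leaves 70.
Aug has 31 days (39 left).
Sep has 30 days (9 left).
9 days into Oct → Oct 9, 1994.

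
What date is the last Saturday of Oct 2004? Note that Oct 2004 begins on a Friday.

Oct 2004 begins on a Friday, so the first Saturday is Oct 2 (1 day later).
Oct 2004 has 31 days. Adding weeks: 2, 9, 16, 23, 30 — the last one ≤ 31 is the 30th.

Oct 30, 2004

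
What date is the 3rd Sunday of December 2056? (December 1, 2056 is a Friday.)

17 December 2056

December 2056 begins on a Friday, so the first Sunday is December 3 (2 days later).
The 3rd Sunday is 2 weeks later: 3 + 14 = 17.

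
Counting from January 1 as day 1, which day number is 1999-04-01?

Days in months before April: 31 + 28 + 31 = 90.
Plus 1 day into April → day 91.

91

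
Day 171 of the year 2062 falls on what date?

20 June 2062

January has 31 days (171 − 31 = 140 remain).
February has 28 days (140 − 28 = 112 remain).
March has 31 days (112 − 31 = 81 remain).
April has 30 days (81 − 30 = 51 remain).
May has 31 days (51 − 31 = 20 remain).
20 into June → June 20.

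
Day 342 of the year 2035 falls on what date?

January has 31 days (342 − 31 = 311 remain).
February has 28 days (311 − 28 = 283 remain).
March has 31 days (283 − 31 = 252 remain).
April has 30 days (252 − 30 = 222 remain).
May has 31 days (222 − 31 = 191 remain).
June has 30 days (191 − 30 = 161 remain).
July has 31 days (161 − 31 = 130 remain).
August has 31 days (130 − 31 = 99 remain).
September has 30 days (99 − 30 = 69 remain).
October has 31 days (69 − 31 = 38 remain).
November has 30 days (38 − 30 = 8 remain).
8 into December → December 8.

8 December 2035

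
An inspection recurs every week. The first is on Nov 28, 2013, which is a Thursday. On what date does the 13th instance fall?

Feb 20, 2014

The 13th occurrence is 12 intervals after the first: 12 × 7 = 84 days after Nov 28, 2013.
Nov has 30 days — 2 days to the end of Nov leaves 82.
Dec has 31 days (51 left).
Jan has 31 days (20 left).
20 days into Feb → Feb 20, 2014.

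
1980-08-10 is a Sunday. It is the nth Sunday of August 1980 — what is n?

Day 10 falls in week ⌈10/7⌉ of the month.
Days 1–7 hold the 1st Sunday, 8–14 the 2nd, 15–21 the 3rd, 22–28 the 4th, 29–31 the 5th.
10 is in the range for the 2nd.

2nd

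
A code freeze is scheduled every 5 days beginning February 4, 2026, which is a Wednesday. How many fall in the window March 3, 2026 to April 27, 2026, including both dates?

Occurrences land 5·i days after February 4, 2026 for i = 0, 1, 2, …
March 3, 2026 is 27 days after the start; 27 ÷ 5 = 5 remainder 2; since the remainder is 2, round up to i = 6. First occurrence in the window: #7 on March 6, 2026 (6×5 = 30 days in).
April 27, 2026 is 82 days after the start; 82 ÷ 5 = 16 remainder 2. Last occurrence in the window: #17 on April 25, 2026.
Occurrences #7 through #17: 11 in total.

11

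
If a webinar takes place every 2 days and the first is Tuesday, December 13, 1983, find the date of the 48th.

The 48th occurrence is 47 intervals after the first: 47 × 2 = 94 days after December 13, 1983.
December has 31 days — 18 days to the end of December leaves 76.
January has 31 days (45 left).
February has 29 days (16 left).
16 days into March → March 16, 1984.

March 16, 1984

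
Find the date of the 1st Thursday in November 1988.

November 1988 begins on a Tuesday, so the first Thursday is November 3 (2 days later).

November 3, 1988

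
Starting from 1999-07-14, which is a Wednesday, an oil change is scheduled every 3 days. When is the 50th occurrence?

The 50th occurrence is 49 intervals after the first: 49 × 3 = 147 days after 1999-07-14.
July has 31 days — 17 days to the end of July leaves 130.
August has 31 days (99 left).
September has 30 days (69 left).
October has 31 days (38 left).
November has 30 days (8 left).
8 days into December → 1999-12-08.

1999-12-08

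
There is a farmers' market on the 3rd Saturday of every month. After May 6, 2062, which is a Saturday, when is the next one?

May 20, 2062

May 2062 starts on a Monday; its first Saturday is the 6th, so the 3rd Saturday is the 20th — May 20, 2062.
May 20, 2062 is after May 6, 2062, so that is the next one.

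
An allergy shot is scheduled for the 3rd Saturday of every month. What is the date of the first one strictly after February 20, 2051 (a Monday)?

March 18, 2051

February 2051 starts on a Wednesday; its first Saturday is the 4th, so the 3rd Saturday is the 18th — February 18, 2051.
That is not after February 20, 2051, so look at March 2051.
March 2051 starts on a Wednesday; its first Saturday is the 4th, so the 3rd Saturday is the 18th — March 18, 2051.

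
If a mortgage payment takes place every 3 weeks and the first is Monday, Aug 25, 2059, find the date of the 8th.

Jan 19, 2060

The 8th occurrence is 7 intervals after the first: 7 × 21 = 147 days after Aug 25, 2059.
Aug has 31 days — 6 days to the end of Aug leaves 141.
Sep has 30 days (111 left).
Oct has 31 days (80 left).
Nov has 30 days (50 left).
Dec has 31 days (19 left).
19 days into Jan → Jan 19, 2060.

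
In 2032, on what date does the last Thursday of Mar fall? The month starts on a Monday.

Mar 2032 begins on a Monday, so the first Thursday is Mar 4 (3 days later).
Mar 2032 has 31 days. Adding weeks: 4, 11, 18, 25 — the last one ≤ 31 is the 25th.

Mar 25, 2032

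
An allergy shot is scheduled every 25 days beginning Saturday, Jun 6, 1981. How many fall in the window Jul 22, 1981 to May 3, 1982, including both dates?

Occurrences land 25·i days after Jun 6, 1981 for i = 0, 1, 2, …
Jul 22, 1981 is 46 days after the start; 46 ÷ 25 = 1 remainder 21; since the remainder is 21, round up to i = 2. First occurrence in the window: #3 on Jul 26, 1981 (2×25 = 50 days in).
May 3, 1982 is 331 days after the start; 331 ÷ 25 = 13 remainder 6. Last occurrence in the window: #14 on Apr 27, 1982.
Occurrences #3 through #14: 12 in total.

12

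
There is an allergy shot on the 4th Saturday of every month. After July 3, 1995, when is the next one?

July 22, 1995

July 1995 starts on a Saturday; its first Saturday is the 1st, so the 4th Saturday is the 22nd — July 22, 1995.
July 22, 1995 is after July 3, 1995, so that is the next one.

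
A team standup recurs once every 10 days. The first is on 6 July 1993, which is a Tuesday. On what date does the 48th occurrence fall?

The 48th occurrence is 47 intervals after the first: 47 × 10 = 470 days after 6 July 1993.
July has 31 days — 25 days to the end of July leaves 445.
From end of July to end of 1993 is 153 days (292 left).
January has 31 days (261 left).
February has 28 days (233 left).
March has 31 days (202 left).
April has 30 days (172 left).
May has 31 days (141 left).
June has 30 days (111 left).
July has 31 days (80 left).
August has 31 days (49 left).
September has 30 days (19 left).
19 days into October → 19 October 1994.

19 October 1994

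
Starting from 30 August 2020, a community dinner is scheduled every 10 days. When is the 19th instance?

The 19th occurrence is 18 intervals after the first: 18 × 10 = 180 days after 30 August 2020.
August has 31 days — 1 day to the end of August leaves 179.
September has 30 days (149 left).
October has 31 days (118 left).
November has 30 days (88 left).
December has 31 days (57 left).
January has 31 days (26 left).
26 days into February → 26 February 2021.

26 February 2021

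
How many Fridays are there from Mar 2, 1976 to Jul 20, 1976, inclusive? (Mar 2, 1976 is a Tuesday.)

Mar 2, 1976 is a Tuesday; the first Friday on or after it is Mar 5, 1976 (3 days later).
From Mar 5, 1976 to Jul 20, 1976: 26 + 30 + 31 + 30 + 20 = 137 days (rest of Mar, Apr, May, Jun, Jul).
137 ÷ 7 = 19 full weeks with remainder 4, so 19 more Fridays after the first → 20.

20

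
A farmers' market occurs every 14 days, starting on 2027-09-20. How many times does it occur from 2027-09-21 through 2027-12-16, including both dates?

Occurrences land 14·i days after 2027-09-20 for i = 0, 1, 2, …
2027-09-21 is 1 day after the start; 1 ÷ 14 = 0 remainder 1; since the remainder is 1, round up to i = 1. First occurrence in the window: #2 on 2027-10-04 (1×14 = 14 days in).
2027-12-16 is 87 days after the start; 87 ÷ 14 = 6 remainder 3. Last occurrence in the window: #7 on 2027-12-13.
Occurrences #2 through #7: 6 in total.

6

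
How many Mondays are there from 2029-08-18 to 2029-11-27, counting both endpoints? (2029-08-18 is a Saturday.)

15

2029-08-18 is a Saturday; the first Monday on or after it is 2029-08-20 (2 days later).
From 2029-08-20 to 2029-11-27: 11 + 30 + 31 + 27 = 99 days (rest of August, September, October, November).
99 ÷ 7 = 14 full weeks with remainder 1, so 14 more Mondays after the first → 15.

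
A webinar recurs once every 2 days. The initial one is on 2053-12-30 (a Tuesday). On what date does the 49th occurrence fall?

2054-04-05

The 49th occurrence is 48 intervals after the first: 48 × 2 = 96 days after 2053-12-30.
December has 31 days — 1 day to the end of December leaves 95.
January has 31 days (64 left).
February has 28 days (36 left).
March has 31 days (5 left).
5 days into April → 2054-04-05.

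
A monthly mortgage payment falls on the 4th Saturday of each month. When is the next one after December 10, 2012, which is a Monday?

December 2012 starts on a Saturday; its first Saturday is the 1st, so the 4th Saturday is the 22nd — December 22, 2012.
December 22, 2012 is after December 10, 2012, so that is the next one.

December 22, 2012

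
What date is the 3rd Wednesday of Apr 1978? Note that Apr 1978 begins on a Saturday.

Apr 1978 begins on a Saturday, so the first Wednesday is Apr 5 (4 days later).
The 3rd Wednesday is 2 weeks later: 5 + 14 = 19.

Apr 19, 1978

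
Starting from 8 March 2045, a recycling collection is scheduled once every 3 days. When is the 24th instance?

16 May 2045

The 24th occurrence is 23 intervals after the first: 23 × 3 = 69 days after 8 March 2045.
March has 31 days — 23 days to the end of March leaves 46.
April has 30 days (16 left).
16 days into May → 16 May 2045.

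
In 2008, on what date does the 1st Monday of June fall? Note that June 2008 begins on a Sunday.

June 2008 begins on a Sunday, so the first Monday is June 2 (1 day later).

2008-06-02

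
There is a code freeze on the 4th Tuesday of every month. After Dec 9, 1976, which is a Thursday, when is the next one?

Dec 28, 1976

Dec 1976 starts on a Wednesday; its first Tuesday is the 7th, so the 4th Tuesday is the 28th — Dec 28, 1976.
Dec 28, 1976 is after Dec 9, 1976, so that is the next one.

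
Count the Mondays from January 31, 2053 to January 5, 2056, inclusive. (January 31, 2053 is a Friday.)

153

January 31, 2053 is a Friday; the first Monday on or after it is February 3, 2053 (3 days later).
From February 3, 2053 to January 5, 2056: 331 + 365 + 365 + 5 = 1066 days (rest of 2053, 2054, 2055, to January 5, 2056 in 2056).
1066 ÷ 7 = 152 full weeks with remainder 2, so 152 more Mondays after the first → 153.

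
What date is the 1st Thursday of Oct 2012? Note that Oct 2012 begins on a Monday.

Oct 2012 begins on a Monday, so the first Thursday is Oct 4 (3 days later).

Oct 4, 2012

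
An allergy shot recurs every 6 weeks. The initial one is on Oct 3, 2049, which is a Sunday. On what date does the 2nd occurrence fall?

Nov 14, 2049

The 2nd occurrence is 1 interval after the first: 1 × 42 = 42 days after Oct 3, 2049.
Oct has 31 days — 28 days to the end of Oct leaves 14.
14 days into Nov → Nov 14, 2049.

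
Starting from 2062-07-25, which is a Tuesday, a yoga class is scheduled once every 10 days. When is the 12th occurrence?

The 12th occurrence is 11 intervals after the first: 11 × 10 = 110 days after 2062-07-25.
July has 31 days — 6 days to the end of July leaves 104.
August has 31 days (73 left).
September has 30 days (43 left).
October has 31 days (12 left).
12 days into November → 2062-11-12.

2062-11-12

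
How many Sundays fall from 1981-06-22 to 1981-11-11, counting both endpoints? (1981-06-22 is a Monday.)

20

1981-06-22 is a Monday; the first Sunday on or after it is 1981-06-28 (6 days later).
From 1981-06-28 to 1981-11-11: 2 + 31 + 31 + 30 + 31 + 11 = 136 days (rest of June, July, August, September, October, November).
136 ÷ 7 = 19 full weeks with remainder 3, so 19 more Sundays after the first → 20.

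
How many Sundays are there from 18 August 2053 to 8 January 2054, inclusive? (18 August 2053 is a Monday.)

18 August 2053 is a Monday; the first Sunday on or after it is 24 August 2053 (6 days later).
From 24 August 2053 to 8 January 2054: 7 + 30 + 31 + 30 + 31 + 8 = 137 days (rest of August, September, October, November, December, January).
137 ÷ 7 = 19 full weeks with remainder 4, so 19 more Sundays after the first → 20.

20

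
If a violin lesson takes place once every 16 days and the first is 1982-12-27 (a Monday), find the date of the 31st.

The 31st occurrence is 30 intervals after the first: 30 × 16 = 480 days after 1982-12-27.
December has 31 days — 4 days to the end of December leaves 476.
1983 has 365 days (111 left).
January has 31 days (80 left).
February has 29 days (51 left).
March has 31 days (20 left).
20 days into April → 1984-04-20.

1984-04-20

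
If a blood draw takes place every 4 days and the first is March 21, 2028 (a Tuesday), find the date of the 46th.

September 17, 2028

The 46th occurrence is 45 intervals after the first: 45 × 4 = 180 days after March 21, 2028.
March has 31 days — 10 days to the end of March leaves 170.
April has 30 days (140 left).
May has 31 days (109 left).
June has 30 days (79 left).
July has 31 days (48 left).
August has 31 days (17 left).
17 days into September → September 17, 2028.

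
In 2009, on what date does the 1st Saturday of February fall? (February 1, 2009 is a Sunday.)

7 February 2009

February 2009 begins on a Sunday, so the first Saturday is February 7 (6 days later).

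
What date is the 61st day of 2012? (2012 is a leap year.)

January has 31 days (61 − 31 = 30 remain).
February has 29 days (30 − 29 = 1 remain).
1 into March → March 1.

1 March 2012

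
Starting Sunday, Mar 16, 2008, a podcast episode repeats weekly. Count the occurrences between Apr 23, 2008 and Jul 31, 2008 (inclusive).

14

Occurrences land 7·i days after Mar 16, 2008 for i = 0, 1, 2, …
Apr 23, 2008 is 38 days after the start; 38 ÷ 7 = 5 remainder 3; since the remainder is 3, round up to i = 6. First occurrence in the window: #7 on Apr 27, 2008 (6×7 = 42 days in).
Jul 31, 2008 is 137 days after the start; 137 ÷ 7 = 19 remainder 4. Last occurrence in the window: #20 on Jul 27, 2008.
Occurrences #7 through #20: 14 in total.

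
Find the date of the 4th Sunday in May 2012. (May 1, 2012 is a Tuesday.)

May 2012 begins on a Tuesday, so the first Sunday is May 6 (5 days later).
The 4th Sunday is 3 weeks later: 6 + 21 = 27.

May 27, 2012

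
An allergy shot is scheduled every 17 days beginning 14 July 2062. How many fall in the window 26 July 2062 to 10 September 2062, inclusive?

Occurrences land 17·i days after 14 July 2062 for i = 0, 1, 2, …
26 July 2062 is 12 days after the start; 12 ÷ 17 = 0 remainder 12; since the remainder is 12, round up to i = 1. First occurrence in the window: #2 on 31 July 2062 (1×17 = 17 days in).
10 September 2062 is 58 days after the start; 58 ÷ 17 = 3 remainder 7. Last occurrence in the window: #4 on 3 September 2062.
Occurrences #2 through #4: 3 in total.

3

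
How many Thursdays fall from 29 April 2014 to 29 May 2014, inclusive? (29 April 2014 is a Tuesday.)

29 April 2014 is a Tuesday; the first Thursday on or after it is 1 May 2014 (2 days later).
From 1 May 2014 to 29 May 2014 is 29 − 1 = 28 days.
28 ÷ 7 = 4 full weeks with remainder 0, so 4 more Thursdays after the first → 5.

5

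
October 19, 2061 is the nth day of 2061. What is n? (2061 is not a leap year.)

Days in months before October: 31 + 28 + 31 + 30 + 31 + 30 + 31 + 31 + 30 = 273.
Plus 19 days into October → day 292.

292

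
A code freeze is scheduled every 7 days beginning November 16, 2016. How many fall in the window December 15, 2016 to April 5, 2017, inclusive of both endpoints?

16

Occurrences land 7·i days after November 16, 2016 for i = 0, 1, 2, …
December 15, 2016 is 29 days after the start; 29 ÷ 7 = 4 remainder 1; since the remainder is 1, round up to i = 5. First occurrence in the window: #6 on December 21, 2016 (5×7 = 35 days in).
April 5, 2017 is 140 days after the start; 140 ÷ 7 = 20 remainder 0. Last occurrence in the window: #21 on April 5, 2017.
Occurrences #6 through #21: 16 in total.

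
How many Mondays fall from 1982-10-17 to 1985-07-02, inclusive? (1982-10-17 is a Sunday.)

1982-10-17 is a Sunday; the first Monday on or after it is 1982-10-18 (1 day later).
From 1982-10-18 to 1985-07-02: 74 + 365 + 366 + 183 = 988 days (rest of 1982, 1983, 1984, to 1985-07-02 in 1985).
988 ÷ 7 = 141 full weeks with remainder 1, so 141 more Mondays after the first → 142.

142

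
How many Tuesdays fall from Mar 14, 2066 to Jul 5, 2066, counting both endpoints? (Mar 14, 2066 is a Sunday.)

16

Mar 14, 2066 is a Sunday; the first Tuesday on or after it is Mar 16, 2066 (2 days later).
From Mar 16, 2066 to Jul 5, 2066: 15 + 30 + 31 + 30 + 5 = 111 days (rest of Mar, Apr, May, Jun, Jul).
111 ÷ 7 = 15 full weeks with remainder 6, so 15 more Tuesdays after the first → 16.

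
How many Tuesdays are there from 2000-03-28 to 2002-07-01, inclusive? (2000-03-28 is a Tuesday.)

118

2000-03-28 is a Tuesday; the first Tuesday on or after it is 2000-03-28.
From 2000-03-28 to 2002-07-01: 278 + 365 + 182 = 825 days (rest of 2000, 2001, to 2002-07-01 in 2002).
825 ÷ 7 = 117 full weeks with remainder 6, so 117 more Tuesdays after the first → 118.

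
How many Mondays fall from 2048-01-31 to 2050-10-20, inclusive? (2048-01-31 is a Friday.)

2048-01-31 is a Friday; the first Monday on or after it is 2048-02-03 (3 days later).
From 2048-02-03 to 2050-10-20: 332 + 365 + 293 = 990 days (rest of 2048, 2049, to 2050-10-20 in 2050).
990 ÷ 7 = 141 full weeks with remainder 3, so 141 more Mondays after the first → 142.

142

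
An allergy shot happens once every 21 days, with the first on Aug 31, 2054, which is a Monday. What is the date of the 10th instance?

The 10th occurrence is 9 intervals after the first: 9 × 21 = 189 days after Aug 31, 2054.
Aug has 31 days — 0 days to the end of Aug leaves 189.
Sep has 30 days (159 left).
Oct has 31 days (128 left).
Nov has 30 days (98 left).
Dec has 31 days (67 left).
Jan has 31 days (36 left).
Feb has 28 days (8 left).
8 days into Mar → Mar 8, 2055.

Mar 8, 2055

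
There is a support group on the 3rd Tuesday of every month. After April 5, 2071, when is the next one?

April 21, 2071

April 2071 starts on a Wednesday; its first Tuesday is the 7th, so the 3rd Tuesday is the 21st — April 21, 2071.
April 21, 2071 is after April 5, 2071, so that is the next one.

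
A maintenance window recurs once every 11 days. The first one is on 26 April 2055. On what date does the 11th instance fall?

The 11th occurrence is 10 intervals after the first: 10 × 11 = 110 days after 26 April 2055.
April has 30 days — 4 days to the end of April leaves 106.
May has 31 days (75 left).
June has 30 days (45 left).
July has 31 days (14 left).
14 days into August → 14 August 2055.

14 August 2055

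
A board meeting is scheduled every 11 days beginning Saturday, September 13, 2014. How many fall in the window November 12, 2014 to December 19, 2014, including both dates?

3

Occurrences land 11·i days after September 13, 2014 for i = 0, 1, 2, …
November 12, 2014 is 60 days after the start; 60 ÷ 11 = 5 remainder 5; since the remainder is 5, round up to i = 6. First occurrence in the window: #7 on November 18, 2014 (6×11 = 66 days in).
December 19, 2014 is 97 days after the start; 97 ÷ 11 = 8 remainder 9. Last occurrence in the window: #9 on December 10, 2014.
Occurrences #7 through #9: 3 in total.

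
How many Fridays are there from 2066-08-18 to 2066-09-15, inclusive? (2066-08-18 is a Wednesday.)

4

2066-08-18 is a Wednesday; the first Friday on or after it is 2066-08-20 (2 days later).
From 2066-08-20 to 2066-09-15: 11 + 15 = 26 days (rest of August, September).
26 ÷ 7 = 3 full weeks with remainder 5, so 3 more Fridays after the first → 4.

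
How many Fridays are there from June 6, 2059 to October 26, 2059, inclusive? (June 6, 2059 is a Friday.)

June 6, 2059 is a Friday; the first Friday on or after it is June 6, 2059.
From June 6, 2059 to October 26, 2059: 24 + 31 + 31 + 30 + 26 = 142 days (rest of June, July, August, September, October).
142 ÷ 7 = 20 full weeks with remainder 2, so 20 more Fridays after the first → 21.

21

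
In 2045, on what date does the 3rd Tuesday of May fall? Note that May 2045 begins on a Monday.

May 16, 2045

May 2045 begins on a Monday, so the first Tuesday is May 2 (1 day later).
The 3rd Tuesday is 2 weeks later: 2 + 14 = 16.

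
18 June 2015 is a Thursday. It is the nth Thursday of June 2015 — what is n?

Day 18 falls in week ⌈18/7⌉ of the month.
Days 1–7 hold the 1st Thursday, 8–14 the 2nd, 15–21 the 3rd, 22–28 the 4th, 29–31 the 5th.
18 is in the range for the 3rd.

3rd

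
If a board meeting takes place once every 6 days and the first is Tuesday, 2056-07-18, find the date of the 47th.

The 47th occurrence is 46 intervals after the first: 46 × 6 = 276 days after 2056-07-18.
July has 31 days — 13 days to the end of July leaves 263.
August has 31 days (232 left).
September has 30 days (202 left).
October has 31 days (171 left).
November has 30 days (141 left).
December has 31 days (110 left).
January has 31 days (79 left).
February has 28 days (51 left).
March has 31 days (20 left).
20 days into April → 2057-04-20.

2057-04-20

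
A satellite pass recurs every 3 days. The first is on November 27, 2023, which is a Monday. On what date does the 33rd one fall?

The 33rd occurrence is 32 intervals after the first: 32 × 3 = 96 days after November 27, 2023.
November has 30 days — 3 days to the end of November leaves 93.
December has 31 days (62 left).
January has 31 days (31 left).
February has 29 days (2 left).
2 days into March → March 2, 2024.

March 2, 2024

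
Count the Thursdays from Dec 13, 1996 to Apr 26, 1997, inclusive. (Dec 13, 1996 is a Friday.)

Dec 13, 1996 is a Friday; the first Thursday on or after it is Dec 19, 1996 (6 days later).
From Dec 19, 1996 to Apr 26, 1997: 12 + 31 + 28 + 31 + 26 = 128 days (rest of Dec, Jan, Feb, Mar, Apr).
128 ÷ 7 = 18 full weeks with remainder 2, so 18 more Thursdays after the first → 19.

19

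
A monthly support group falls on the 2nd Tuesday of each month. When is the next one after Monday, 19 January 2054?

January 2054 starts on a Thursday; its first Tuesday is the 6th, so the 2nd Tuesday is the 13th — 13 January 2054.
That is not after 19 January 2054, so look at February 2054.
February 2054 starts on a Sunday; its first Tuesday is the 3rd, so the 2nd Tuesday is the 10th — 10 February 2054.

10 February 2054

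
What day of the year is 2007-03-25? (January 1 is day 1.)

Days in months before March: 31 + 28 = 59.
Plus 25 days into March → day 84.

84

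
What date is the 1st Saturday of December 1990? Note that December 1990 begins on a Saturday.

December 1990 begins on a Saturday, so the first Saturday is December 1.

December 1, 1990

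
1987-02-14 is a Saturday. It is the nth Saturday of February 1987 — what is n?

2nd

Day 14 falls in week ⌈14/7⌉ of the month.
Days 1–7 hold the 1st Saturday, 8–14 the 2nd, 15–21 the 3rd, 22–28 the 4th, 29–31 the 5th.
14 is in the range for the 2nd.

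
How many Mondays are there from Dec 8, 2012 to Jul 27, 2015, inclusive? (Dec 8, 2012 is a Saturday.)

138

Dec 8, 2012 is a Saturday; the first Monday on or after it is Dec 10, 2012 (2 days later).
From Dec 10, 2012 to Jul 27, 2015: 21 + 365 + 365 + 208 = 959 days (rest of 2012, 2013, 2014, to Jul 27, 2015 in 2015).
959 ÷ 7 = 137 full weeks with remainder 0, so 137 more Mondays after the first → 138.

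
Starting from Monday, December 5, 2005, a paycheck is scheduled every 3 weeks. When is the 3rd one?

The 3rd occurrence is 2 intervals after the first: 2 × 21 = 42 days after December 5, 2005.
December has 31 days — 26 days to the end of December leaves 16.
16 days into January → January 16, 2006.

January 16, 2006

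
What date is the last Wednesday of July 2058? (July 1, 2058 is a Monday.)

July 2058 begins on a Monday, so the first Wednesday is July 3 (2 days later).
July 2058 has 31 days. Adding weeks: 3, 10, 17, 24, 31 — the last one ≤ 31 is the 31st.

2058-07-31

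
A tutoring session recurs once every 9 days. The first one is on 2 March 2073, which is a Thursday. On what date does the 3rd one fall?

The 3rd occurrence is 2 intervals after the first: 2 × 9 = 18 days after 2 March 2073.
18 days later is 20 March 2073.

20 March 2073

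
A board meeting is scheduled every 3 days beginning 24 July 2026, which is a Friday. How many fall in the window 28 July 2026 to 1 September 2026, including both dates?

12

Occurrences land 3·i days after 24 July 2026 for i = 0, 1, 2, …
28 July 2026 is 4 days after the start; 4 ÷ 3 = 1 remainder 1; since the remainder is 1, round up to i = 2. First occurrence in the window: #3 on 30 July 2026 (2×3 = 6 days in).
1 September 2026 is 39 days after the start; 39 ÷ 3 = 13 remainder 0. Last occurrence in the window: #14 on 1 September 2026.
Occurrences #3 through #14: 12 in total.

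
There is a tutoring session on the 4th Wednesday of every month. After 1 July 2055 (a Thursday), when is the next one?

28 July 2055

July 2055 starts on a Thursday; its first Wednesday is the 7th, so the 4th Wednesday is the 28th — 28 July 2055.
28 July 2055 is after 1 July 2055, so that is the next one.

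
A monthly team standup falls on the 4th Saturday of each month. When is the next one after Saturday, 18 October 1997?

25 October 1997

October 1997 starts on a Wednesday; its first Saturday is the 4th, so the 4th Saturday is the 25th — 25 October 1997.
25 October 1997 is after 18 October 1997, so that is the next one.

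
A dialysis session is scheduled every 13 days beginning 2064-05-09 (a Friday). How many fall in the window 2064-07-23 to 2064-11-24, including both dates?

10

Occurrences land 13·i days after 2064-05-09 for i = 0, 1, 2, …
2064-07-23 is 75 days after the start; 75 ÷ 13 = 5 remainder 10; since the remainder is 10, round up to i = 6. First occurrence in the window: #7 on 2064-07-26 (6×13 = 78 days in).
2064-11-24 is 199 days after the start; 199 ÷ 13 = 15 remainder 4. Last occurrence in the window: #16 on 2064-11-20.
Occurrences #7 through #16: 10 in total.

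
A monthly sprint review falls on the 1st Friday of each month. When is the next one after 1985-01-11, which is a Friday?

January 1985 starts on a Tuesday, so its 1st Friday is 1985-01-04 (3 days in).
That is not after 1985-01-11, so look at February 1985.
February 1985 starts on a Friday, so its 1st Friday is 1985-02-01.

1985-02-01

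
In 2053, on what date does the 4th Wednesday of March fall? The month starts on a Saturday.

2053-03-26

March 2053 begins on a Saturday, so the first Wednesday is March 5 (4 days later).
The 4th Wednesday is 3 weeks later: 5 + 21 = 26.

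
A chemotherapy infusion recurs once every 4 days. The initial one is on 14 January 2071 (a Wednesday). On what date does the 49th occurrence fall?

The 49th occurrence is 48 intervals after the first: 48 × 4 = 192 days after 14 January 2071.
January has 31 days — 17 days to the end of January leaves 175.
February has 28 days (147 left).
March has 31 days (116 left).
April has 30 days (86 left).
May has 31 days (55 left).
June has 30 days (25 left).
25 days into July → 25 July 2071.

25 July 2071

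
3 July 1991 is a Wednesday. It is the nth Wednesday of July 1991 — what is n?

Day 3 falls in week ⌈3/7⌉ of the month.
Days 1–7 hold the 1st Wednesday, 8–14 the 2nd, 15–21 the 3rd, 22–28 the 4th, 29–31 the 5th.
3 is in the range for the 1st.

1st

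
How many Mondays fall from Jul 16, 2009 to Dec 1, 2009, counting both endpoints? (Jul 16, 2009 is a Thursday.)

Jul 16, 2009 is a Thursday; the first Monday on or after it is Jul 20, 2009 (4 days later).
From Jul 20, 2009 to Dec 1, 2009: 11 + 31 + 30 + 31 + 30 + 1 = 134 days (rest of Jul, Aug, Sep, Oct, Nov, Dec).
134 ÷ 7 = 19 full weeks with remainder 1, so 19 more Mondays after the first → 20.

20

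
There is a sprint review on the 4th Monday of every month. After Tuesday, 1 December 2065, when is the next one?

28 December 2065

December 2065 starts on a Tuesday; its first Monday is the 7th, so the 4th Monday is the 28th — 28 December 2065.
28 December 2065 is after 1 December 2065, so that is the next one.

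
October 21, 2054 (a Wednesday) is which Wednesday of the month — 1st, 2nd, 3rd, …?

3rd

Day 21 falls in week ⌈21/7⌉ of the month.
Days 1–7 hold the 1st Wednesday, 8–14 the 2nd, 15–21 the 3rd, 22–28 the 4th, 29–31 the 5th.
21 is in the range for the 3rd.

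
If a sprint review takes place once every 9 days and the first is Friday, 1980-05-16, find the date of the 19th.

1980-10-25

The 19th occurrence is 18 intervals after the first: 18 × 9 = 162 days after 1980-05-16.
May has 31 days — 15 days to the end of May leaves 147.
June has 30 days (117 left).
July has 31 days (86 left).
August has 31 days (55 left).
September has 30 days (25 left).
25 days into October → 1980-10-25.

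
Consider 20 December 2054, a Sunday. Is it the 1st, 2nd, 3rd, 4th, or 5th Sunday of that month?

Day 20 falls in week ⌈20/7⌉ of the month.
Days 1–7 hold the 1st Sunday, 8–14 the 2nd, 15–21 the 3rd, 22–28 the 4th, 29–31 the 5th.
20 is in the range for the 3rd.

3rd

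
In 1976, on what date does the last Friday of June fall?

25 June 1976

The first Friday of June 1976 is June 4.
June 1976 has 30 days. Adding weeks: 4, 11, 18, 25 — the last one ≤ 30 is the 25th.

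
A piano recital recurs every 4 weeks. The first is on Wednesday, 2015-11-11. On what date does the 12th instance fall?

The 12th occurrence is 11 intervals after the first: 11 × 28 = 308 days after 2015-11-11.
November has 30 days — 19 days to the end of November leaves 289.
December has 31 days (258 left).
January has 31 days (227 left).
February has 29 days (198 left).
March has 31 days (167 left).
April has 30 days (137 left).
May has 31 days (106 left).
June has 30 days (76 left).
July has 31 days (45 left).
August has 31 days (14 left).
14 days into September → 2016-09-14.

2016-09-14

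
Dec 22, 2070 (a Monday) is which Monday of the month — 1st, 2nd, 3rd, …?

4th

Day 22 falls in week ⌈22/7⌉ of the month.
Days 1–7 hold the 1st Monday, 8–14 the 2nd, 15–21 the 3rd, 22–28 the 4th, 29–31 the 5th.
22 is in the range for the 4th.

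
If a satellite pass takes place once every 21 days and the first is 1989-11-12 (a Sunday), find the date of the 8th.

The 8th occurrence is 7 intervals after the first: 7 × 21 = 147 days after 1989-11-12.
November has 30 days — 18 days to the end of November leaves 129.
December has 31 days (98 left).
January has 31 days (67 left).
February has 28 days (39 left).
March has 31 days (8 left).
8 days into April → 1990-04-08.

1990-04-08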